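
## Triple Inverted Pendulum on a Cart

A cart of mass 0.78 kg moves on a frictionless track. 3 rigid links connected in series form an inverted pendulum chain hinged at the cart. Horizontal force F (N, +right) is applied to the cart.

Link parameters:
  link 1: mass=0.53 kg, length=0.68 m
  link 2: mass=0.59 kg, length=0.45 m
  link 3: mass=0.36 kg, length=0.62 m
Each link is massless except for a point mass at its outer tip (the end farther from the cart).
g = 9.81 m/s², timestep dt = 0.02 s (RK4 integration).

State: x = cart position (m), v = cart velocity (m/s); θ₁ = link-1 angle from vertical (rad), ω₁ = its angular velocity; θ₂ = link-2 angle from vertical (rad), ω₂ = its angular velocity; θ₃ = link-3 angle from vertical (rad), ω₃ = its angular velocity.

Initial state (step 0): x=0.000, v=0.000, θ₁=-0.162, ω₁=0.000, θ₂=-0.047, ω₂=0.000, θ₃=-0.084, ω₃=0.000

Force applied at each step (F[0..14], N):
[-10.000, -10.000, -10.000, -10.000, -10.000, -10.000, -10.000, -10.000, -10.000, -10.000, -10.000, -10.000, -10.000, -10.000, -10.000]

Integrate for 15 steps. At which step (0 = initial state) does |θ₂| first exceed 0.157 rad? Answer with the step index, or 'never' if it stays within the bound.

Answer: 12

Derivation:
apply F[0]=-10.000 → step 1: x=-0.002, v=-0.190, θ₁=-0.160, ω₁=0.163, θ₂=-0.045, ω₂=0.167, θ₃=-0.084, ω₃=-0.021
apply F[1]=-10.000 → step 2: x=-0.008, v=-0.381, θ₁=-0.155, ω₁=0.331, θ₂=-0.040, ω₂=0.334, θ₃=-0.085, ω₃=-0.044
apply F[2]=-10.000 → step 3: x=-0.017, v=-0.576, θ₁=-0.147, ω₁=0.506, θ₂=-0.032, ω₂=0.501, θ₃=-0.086, ω₃=-0.071
apply F[3]=-10.000 → step 4: x=-0.031, v=-0.776, θ₁=-0.135, ω₁=0.694, θ₂=-0.020, ω₂=0.668, θ₃=-0.088, ω₃=-0.104
apply F[4]=-10.000 → step 5: x=-0.048, v=-0.983, θ₁=-0.119, ω₁=0.899, θ₂=-0.005, ω₂=0.833, θ₃=-0.090, ω₃=-0.143
apply F[5]=-10.000 → step 6: x=-0.070, v=-1.199, θ₁=-0.099, ω₁=1.127, θ₂=0.013, ω₂=0.993, θ₃=-0.094, ω₃=-0.190
apply F[6]=-10.000 → step 7: x=-0.096, v=-1.426, θ₁=-0.074, ω₁=1.382, θ₂=0.034, ω₂=1.146, θ₃=-0.098, ω₃=-0.245
apply F[7]=-10.000 → step 8: x=-0.127, v=-1.664, θ₁=-0.044, ω₁=1.670, θ₂=0.059, ω₂=1.285, θ₃=-0.103, ω₃=-0.305
apply F[8]=-10.000 → step 9: x=-0.163, v=-1.913, θ₁=-0.007, ω₁=1.995, θ₂=0.086, ω₂=1.402, θ₃=-0.110, ω₃=-0.367
apply F[9]=-10.000 → step 10: x=-0.204, v=-2.172, θ₁=0.037, ω₁=2.356, θ₂=0.115, ω₂=1.491, θ₃=-0.118, ω₃=-0.424
apply F[10]=-10.000 → step 11: x=-0.250, v=-2.437, θ₁=0.088, ω₁=2.750, θ₂=0.145, ω₂=1.544, θ₃=-0.127, ω₃=-0.466
apply F[11]=-10.000 → step 12: x=-0.301, v=-2.699, θ₁=0.147, ω₁=3.165, θ₂=0.176, ω₂=1.560, θ₃=-0.136, ω₃=-0.481
apply F[12]=-10.000 → step 13: x=-0.358, v=-2.949, θ₁=0.214, ω₁=3.577, θ₂=0.207, ω₂=1.547, θ₃=-0.146, ω₃=-0.458
apply F[13]=-10.000 → step 14: x=-0.419, v=-3.172, θ₁=0.290, ω₁=3.961, θ₂=0.238, ω₂=1.525, θ₃=-0.154, ω₃=-0.387
apply F[14]=-10.000 → step 15: x=-0.484, v=-3.359, θ₁=0.372, ω₁=4.291, θ₂=0.268, ω₂=1.522, θ₃=-0.161, ω₃=-0.267
|θ₂| = 0.176 > 0.157 first at step 12.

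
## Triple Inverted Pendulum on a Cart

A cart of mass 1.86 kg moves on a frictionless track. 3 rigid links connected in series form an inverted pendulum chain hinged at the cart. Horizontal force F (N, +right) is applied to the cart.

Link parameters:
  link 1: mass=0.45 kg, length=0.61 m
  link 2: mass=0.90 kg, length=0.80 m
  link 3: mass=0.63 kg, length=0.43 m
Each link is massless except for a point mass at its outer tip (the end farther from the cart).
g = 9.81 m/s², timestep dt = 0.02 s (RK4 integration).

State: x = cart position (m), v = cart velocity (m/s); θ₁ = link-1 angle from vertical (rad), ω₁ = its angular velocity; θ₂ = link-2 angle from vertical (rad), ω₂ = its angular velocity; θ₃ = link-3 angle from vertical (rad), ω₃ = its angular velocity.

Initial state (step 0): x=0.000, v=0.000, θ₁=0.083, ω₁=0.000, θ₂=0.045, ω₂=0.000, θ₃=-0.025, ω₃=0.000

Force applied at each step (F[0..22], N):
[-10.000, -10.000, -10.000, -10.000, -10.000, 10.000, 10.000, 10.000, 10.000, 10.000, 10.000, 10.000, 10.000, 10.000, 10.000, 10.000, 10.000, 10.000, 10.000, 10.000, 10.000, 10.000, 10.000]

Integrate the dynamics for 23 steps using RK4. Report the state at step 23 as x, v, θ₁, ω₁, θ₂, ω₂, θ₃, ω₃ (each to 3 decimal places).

apply F[0]=-10.000 → step 1: x=-0.001, v=-0.124, θ₁=0.086, ω₁=0.269, θ₂=0.045, ω₂=-0.028, θ₃=-0.026, ω₃=-0.051
apply F[1]=-10.000 → step 2: x=-0.005, v=-0.249, θ₁=0.094, ω₁=0.546, θ₂=0.044, ω₂=-0.062, θ₃=-0.027, ω₃=-0.101
apply F[2]=-10.000 → step 3: x=-0.011, v=-0.375, θ₁=0.108, ω₁=0.839, θ₂=0.042, ω₂=-0.105, θ₃=-0.030, ω₃=-0.150
apply F[3]=-10.000 → step 4: x=-0.020, v=-0.502, θ₁=0.128, ω₁=1.154, θ₂=0.040, ω₂=-0.164, θ₃=-0.033, ω₃=-0.196
apply F[4]=-10.000 → step 5: x=-0.031, v=-0.632, θ₁=0.154, ω₁=1.493, θ₂=0.036, ω₂=-0.238, θ₃=-0.037, ω₃=-0.239
apply F[5]=+10.000 → step 6: x=-0.043, v=-0.554, θ₁=0.184, ω₁=1.546, θ₂=0.030, ω₂=-0.351, θ₃=-0.043, ω₃=-0.286
apply F[6]=+10.000 → step 7: x=-0.053, v=-0.480, θ₁=0.216, ω₁=1.639, θ₂=0.021, ω₂=-0.491, θ₃=-0.049, ω₃=-0.329
apply F[7]=+10.000 → step 8: x=-0.062, v=-0.408, θ₁=0.250, ω₁=1.766, θ₂=0.010, ω₂=-0.654, θ₃=-0.056, ω₃=-0.367
apply F[8]=+10.000 → step 9: x=-0.070, v=-0.337, θ₁=0.287, ω₁=1.917, θ₂=-0.005, ω₂=-0.834, θ₃=-0.063, ω₃=-0.397
apply F[9]=+10.000 → step 10: x=-0.076, v=-0.265, θ₁=0.327, ω₁=2.082, θ₂=-0.024, ω₂=-1.022, θ₃=-0.072, ω₃=-0.419
apply F[10]=+10.000 → step 11: x=-0.080, v=-0.191, θ₁=0.370, ω₁=2.248, θ₂=-0.046, ω₂=-1.210, θ₃=-0.080, ω₃=-0.432
apply F[11]=+10.000 → step 12: x=-0.083, v=-0.115, θ₁=0.417, ω₁=2.406, θ₂=-0.072, ω₂=-1.391, θ₃=-0.089, ω₃=-0.439
apply F[12]=+10.000 → step 13: x=-0.085, v=-0.035, θ₁=0.466, ω₁=2.549, θ₂=-0.101, ω₂=-1.558, θ₃=-0.098, ω₃=-0.440
apply F[13]=+10.000 → step 14: x=-0.085, v=0.049, θ₁=0.519, ω₁=2.674, θ₂=-0.134, ω₂=-1.709, θ₃=-0.106, ω₃=-0.438
apply F[14]=+10.000 → step 15: x=-0.083, v=0.135, θ₁=0.573, ω₁=2.783, θ₂=-0.170, ω₂=-1.844, θ₃=-0.115, ω₃=-0.436
apply F[15]=+10.000 → step 16: x=-0.079, v=0.224, θ₁=0.630, ω₁=2.876, θ₂=-0.208, ω₂=-1.964, θ₃=-0.124, ω₃=-0.433
apply F[16]=+10.000 → step 17: x=-0.074, v=0.316, θ₁=0.688, ω₁=2.957, θ₂=-0.248, ω₂=-2.069, θ₃=-0.132, ω₃=-0.433
apply F[17]=+10.000 → step 18: x=-0.067, v=0.409, θ₁=0.748, ω₁=3.030, θ₂=-0.290, ω₂=-2.162, θ₃=-0.141, ω₃=-0.436
apply F[18]=+10.000 → step 19: x=-0.058, v=0.503, θ₁=0.809, ω₁=3.097, θ₂=-0.335, ω₂=-2.245, θ₃=-0.150, ω₃=-0.442
apply F[19]=+10.000 → step 20: x=-0.047, v=0.599, θ₁=0.872, ω₁=3.162, θ₂=-0.380, ω₂=-2.319, θ₃=-0.159, ω₃=-0.453
apply F[20]=+10.000 → step 21: x=-0.034, v=0.696, θ₁=0.936, ω₁=3.227, θ₂=-0.427, ω₂=-2.386, θ₃=-0.168, ω₃=-0.469
apply F[21]=+10.000 → step 22: x=-0.019, v=0.793, θ₁=1.001, ω₁=3.294, θ₂=-0.476, ω₂=-2.445, θ₃=-0.178, ω₃=-0.490
apply F[22]=+10.000 → step 23: x=-0.002, v=0.891, θ₁=1.068, ω₁=3.368, θ₂=-0.525, ω₂=-2.497, θ₃=-0.188, ω₃=-0.517

Answer: x=-0.002, v=0.891, θ₁=1.068, ω₁=3.368, θ₂=-0.525, ω₂=-2.497, θ₃=-0.188, ω₃=-0.517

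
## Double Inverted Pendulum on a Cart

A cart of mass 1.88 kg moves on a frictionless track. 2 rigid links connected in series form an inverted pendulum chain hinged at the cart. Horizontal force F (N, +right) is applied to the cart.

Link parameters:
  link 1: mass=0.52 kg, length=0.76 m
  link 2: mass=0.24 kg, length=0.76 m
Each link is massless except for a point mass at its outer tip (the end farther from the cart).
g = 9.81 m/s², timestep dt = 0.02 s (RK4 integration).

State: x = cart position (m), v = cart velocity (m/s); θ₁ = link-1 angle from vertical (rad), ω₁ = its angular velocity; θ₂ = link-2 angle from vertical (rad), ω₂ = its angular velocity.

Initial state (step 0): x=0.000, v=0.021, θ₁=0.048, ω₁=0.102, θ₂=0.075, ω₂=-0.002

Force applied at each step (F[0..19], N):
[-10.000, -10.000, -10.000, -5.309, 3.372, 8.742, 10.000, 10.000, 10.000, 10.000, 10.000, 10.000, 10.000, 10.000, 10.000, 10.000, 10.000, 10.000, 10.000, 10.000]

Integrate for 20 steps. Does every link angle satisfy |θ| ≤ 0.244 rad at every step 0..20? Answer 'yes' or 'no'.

apply F[0]=-10.000 → step 1: x=-0.001, v=-0.089, θ₁=0.052, ω₁=0.257, θ₂=0.075, ω₂=0.007
apply F[1]=-10.000 → step 2: x=-0.004, v=-0.200, θ₁=0.058, ω₁=0.414, θ₂=0.075, ω₂=0.015
apply F[2]=-10.000 → step 3: x=-0.009, v=-0.311, θ₁=0.068, ω₁=0.574, θ₂=0.076, ω₂=0.019
apply F[3]=-5.309 → step 4: x=-0.016, v=-0.373, θ₁=0.081, ω₁=0.675, θ₂=0.076, ω₂=0.020
apply F[4]=+3.372 → step 5: x=-0.023, v=-0.344, θ₁=0.094, ω₁=0.660, θ₂=0.076, ω₂=0.016
apply F[5]=+8.742 → step 6: x=-0.029, v=-0.259, θ₁=0.106, ω₁=0.578, θ₂=0.077, ω₂=0.007
apply F[6]=+10.000 → step 7: x=-0.033, v=-0.161, θ₁=0.117, ω₁=0.484, θ₂=0.077, ω₂=-0.007
apply F[7]=+10.000 → step 8: x=-0.035, v=-0.065, θ₁=0.126, ω₁=0.395, θ₂=0.076, ω₂=-0.025
apply F[8]=+10.000 → step 9: x=-0.035, v=0.031, θ₁=0.133, ω₁=0.310, θ₂=0.076, ω₂=-0.046
apply F[9]=+10.000 → step 10: x=-0.034, v=0.126, θ₁=0.138, ω₁=0.228, θ₂=0.074, ω₂=-0.070
apply F[10]=+10.000 → step 11: x=-0.030, v=0.221, θ₁=0.142, ω₁=0.149, θ₂=0.073, ω₂=-0.096
apply F[11]=+10.000 → step 12: x=-0.025, v=0.315, θ₁=0.144, ω₁=0.072, θ₂=0.071, ω₂=-0.124
apply F[12]=+10.000 → step 13: x=-0.018, v=0.409, θ₁=0.145, ω₁=-0.004, θ₂=0.068, ω₂=-0.154
apply F[13]=+10.000 → step 14: x=-0.009, v=0.504, θ₁=0.144, ω₁=-0.080, θ₂=0.064, ω₂=-0.185
apply F[14]=+10.000 → step 15: x=0.002, v=0.598, θ₁=0.142, ω₁=-0.157, θ₂=0.060, ω₂=-0.217
apply F[15]=+10.000 → step 16: x=0.015, v=0.693, θ₁=0.138, ω₁=-0.234, θ₂=0.056, ω₂=-0.250
apply F[16]=+10.000 → step 17: x=0.030, v=0.788, θ₁=0.132, ω₁=-0.313, θ₂=0.050, ω₂=-0.282
apply F[17]=+10.000 → step 18: x=0.047, v=0.884, θ₁=0.125, ω₁=-0.395, θ₂=0.044, ω₂=-0.314
apply F[18]=+10.000 → step 19: x=0.065, v=0.980, θ₁=0.116, ω₁=-0.480, θ₂=0.038, ω₂=-0.345
apply F[19]=+10.000 → step 20: x=0.086, v=1.078, θ₁=0.106, ω₁=-0.570, θ₂=0.031, ω₂=-0.374
Max |angle| over trajectory = 0.145 rad; bound = 0.244 → within bound.

Answer: yes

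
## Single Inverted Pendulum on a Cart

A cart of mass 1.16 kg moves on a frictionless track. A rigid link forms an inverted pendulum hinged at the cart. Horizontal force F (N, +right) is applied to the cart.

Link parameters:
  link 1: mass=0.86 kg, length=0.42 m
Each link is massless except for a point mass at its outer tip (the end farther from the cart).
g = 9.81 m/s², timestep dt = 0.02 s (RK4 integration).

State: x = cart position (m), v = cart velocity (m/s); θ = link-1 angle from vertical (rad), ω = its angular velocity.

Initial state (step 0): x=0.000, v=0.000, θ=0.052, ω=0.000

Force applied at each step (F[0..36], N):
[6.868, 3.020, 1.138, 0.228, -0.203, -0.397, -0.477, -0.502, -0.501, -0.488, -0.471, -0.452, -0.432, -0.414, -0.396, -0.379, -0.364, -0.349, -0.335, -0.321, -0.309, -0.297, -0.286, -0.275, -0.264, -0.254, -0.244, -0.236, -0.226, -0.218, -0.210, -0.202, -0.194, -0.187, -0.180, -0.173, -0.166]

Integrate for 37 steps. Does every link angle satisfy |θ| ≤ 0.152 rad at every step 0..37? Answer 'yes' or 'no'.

apply F[0]=+6.868 → step 1: x=0.001, v=0.111, θ=0.050, ω=-0.239
apply F[1]=+3.020 → step 2: x=0.004, v=0.156, θ=0.044, ω=-0.325
apply F[2]=+1.138 → step 3: x=0.007, v=0.170, θ=0.037, ω=-0.339
apply F[3]=+0.228 → step 4: x=0.010, v=0.169, θ=0.031, ω=-0.320
apply F[4]=-0.203 → step 5: x=0.014, v=0.161, θ=0.025, ω=-0.290
apply F[5]=-0.397 → step 6: x=0.017, v=0.151, θ=0.019, ω=-0.256
apply F[6]=-0.477 → step 7: x=0.020, v=0.141, θ=0.014, ω=-0.222
apply F[7]=-0.502 → step 8: x=0.022, v=0.130, θ=0.010, ω=-0.192
apply F[8]=-0.501 → step 9: x=0.025, v=0.120, θ=0.007, ω=-0.164
apply F[9]=-0.488 → step 10: x=0.027, v=0.111, θ=0.004, ω=-0.140
apply F[10]=-0.471 → step 11: x=0.029, v=0.103, θ=0.001, ω=-0.119
apply F[11]=-0.452 → step 12: x=0.031, v=0.095, θ=-0.001, ω=-0.100
apply F[12]=-0.432 → step 13: x=0.033, v=0.088, θ=-0.003, ω=-0.084
apply F[13]=-0.414 → step 14: x=0.035, v=0.081, θ=-0.004, ω=-0.070
apply F[14]=-0.396 → step 15: x=0.036, v=0.075, θ=-0.006, ω=-0.058
apply F[15]=-0.379 → step 16: x=0.038, v=0.069, θ=-0.007, ω=-0.048
apply F[16]=-0.364 → step 17: x=0.039, v=0.064, θ=-0.008, ω=-0.039
apply F[17]=-0.349 → step 18: x=0.040, v=0.059, θ=-0.008, ω=-0.031
apply F[18]=-0.335 → step 19: x=0.042, v=0.055, θ=-0.009, ω=-0.024
apply F[19]=-0.321 → step 20: x=0.043, v=0.051, θ=-0.009, ω=-0.018
apply F[20]=-0.309 → step 21: x=0.044, v=0.047, θ=-0.010, ω=-0.013
apply F[21]=-0.297 → step 22: x=0.045, v=0.043, θ=-0.010, ω=-0.009
apply F[22]=-0.286 → step 23: x=0.045, v=0.039, θ=-0.010, ω=-0.005
apply F[23]=-0.275 → step 24: x=0.046, v=0.036, θ=-0.010, ω=-0.002
apply F[24]=-0.264 → step 25: x=0.047, v=0.033, θ=-0.010, ω=0.000
apply F[25]=-0.254 → step 26: x=0.047, v=0.030, θ=-0.010, ω=0.003
apply F[26]=-0.244 → step 27: x=0.048, v=0.027, θ=-0.010, ω=0.005
apply F[27]=-0.236 → step 28: x=0.049, v=0.025, θ=-0.010, ω=0.006
apply F[28]=-0.226 → step 29: x=0.049, v=0.022, θ=-0.010, ω=0.007
apply F[29]=-0.218 → step 30: x=0.049, v=0.020, θ=-0.010, ω=0.009
apply F[30]=-0.210 → step 31: x=0.050, v=0.018, θ=-0.009, ω=0.009
apply F[31]=-0.202 → step 32: x=0.050, v=0.016, θ=-0.009, ω=0.010
apply F[32]=-0.194 → step 33: x=0.050, v=0.013, θ=-0.009, ω=0.011
apply F[33]=-0.187 → step 34: x=0.051, v=0.012, θ=-0.009, ω=0.011
apply F[34]=-0.180 → step 35: x=0.051, v=0.010, θ=-0.009, ω=0.012
apply F[35]=-0.173 → step 36: x=0.051, v=0.008, θ=-0.008, ω=0.012
apply F[36]=-0.166 → step 37: x=0.051, v=0.006, θ=-0.008, ω=0.012
Max |angle| over trajectory = 0.052 rad; bound = 0.152 → within bound.

Answer: yes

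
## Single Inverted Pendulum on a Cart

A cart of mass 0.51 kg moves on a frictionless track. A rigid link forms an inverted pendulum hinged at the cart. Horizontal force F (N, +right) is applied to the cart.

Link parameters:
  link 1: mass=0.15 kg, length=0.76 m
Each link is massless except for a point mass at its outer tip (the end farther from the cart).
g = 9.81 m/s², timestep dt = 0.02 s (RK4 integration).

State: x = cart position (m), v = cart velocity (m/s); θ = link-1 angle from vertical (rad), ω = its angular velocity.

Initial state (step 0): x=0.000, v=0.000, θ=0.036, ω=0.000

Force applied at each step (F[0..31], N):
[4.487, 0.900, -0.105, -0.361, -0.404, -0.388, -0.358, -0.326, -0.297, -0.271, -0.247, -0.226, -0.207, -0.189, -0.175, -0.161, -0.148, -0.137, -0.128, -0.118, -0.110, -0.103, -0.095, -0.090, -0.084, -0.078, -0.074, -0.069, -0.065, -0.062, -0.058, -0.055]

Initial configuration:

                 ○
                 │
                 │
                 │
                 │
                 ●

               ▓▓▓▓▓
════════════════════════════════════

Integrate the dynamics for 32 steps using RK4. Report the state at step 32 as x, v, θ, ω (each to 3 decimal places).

apply F[0]=+4.487 → step 1: x=0.002, v=0.174, θ=0.034, ω=-0.220
apply F[1]=+0.900 → step 2: x=0.006, v=0.207, θ=0.029, ω=-0.255
apply F[2]=-0.105 → step 3: x=0.010, v=0.202, θ=0.024, ω=-0.241
apply F[3]=-0.361 → step 4: x=0.014, v=0.186, θ=0.020, ω=-0.215
apply F[4]=-0.404 → step 5: x=0.017, v=0.169, θ=0.015, ω=-0.189
apply F[5]=-0.388 → step 6: x=0.020, v=0.153, θ=0.012, ω=-0.164
apply F[6]=-0.358 → step 7: x=0.023, v=0.139, θ=0.009, ω=-0.142
apply F[7]=-0.326 → step 8: x=0.026, v=0.126, θ=0.006, ω=-0.123
apply F[8]=-0.297 → step 9: x=0.028, v=0.114, θ=0.004, ω=-0.106
apply F[9]=-0.271 → step 10: x=0.030, v=0.103, θ=0.002, ω=-0.091
apply F[10]=-0.247 → step 11: x=0.032, v=0.093, θ=0.000, ω=-0.078
apply F[11]=-0.226 → step 12: x=0.034, v=0.084, θ=-0.001, ω=-0.066
apply F[12]=-0.207 → step 13: x=0.036, v=0.076, θ=-0.002, ω=-0.056
apply F[13]=-0.189 → step 14: x=0.037, v=0.069, θ=-0.003, ω=-0.047
apply F[14]=-0.175 → step 15: x=0.039, v=0.062, θ=-0.004, ω=-0.039
apply F[15]=-0.161 → step 16: x=0.040, v=0.056, θ=-0.005, ω=-0.033
apply F[16]=-0.148 → step 17: x=0.041, v=0.051, θ=-0.006, ω=-0.027
apply F[17]=-0.137 → step 18: x=0.042, v=0.046, θ=-0.006, ω=-0.022
apply F[18]=-0.128 → step 19: x=0.043, v=0.041, θ=-0.006, ω=-0.017
apply F[19]=-0.118 → step 20: x=0.043, v=0.037, θ=-0.007, ω=-0.013
apply F[20]=-0.110 → step 21: x=0.044, v=0.033, θ=-0.007, ω=-0.010
apply F[21]=-0.103 → step 22: x=0.045, v=0.029, θ=-0.007, ω=-0.007
apply F[22]=-0.095 → step 23: x=0.045, v=0.026, θ=-0.007, ω=-0.004
apply F[23]=-0.090 → step 24: x=0.046, v=0.023, θ=-0.007, ω=-0.002
apply F[24]=-0.084 → step 25: x=0.046, v=0.020, θ=-0.007, ω=-0.000
apply F[25]=-0.078 → step 26: x=0.047, v=0.017, θ=-0.007, ω=0.002
apply F[26]=-0.074 → step 27: x=0.047, v=0.015, θ=-0.007, ω=0.003
apply F[27]=-0.069 → step 28: x=0.047, v=0.013, θ=-0.007, ω=0.004
apply F[28]=-0.065 → step 29: x=0.047, v=0.010, θ=-0.007, ω=0.005
apply F[29]=-0.062 → step 30: x=0.048, v=0.008, θ=-0.007, ω=0.006
apply F[30]=-0.058 → step 31: x=0.048, v=0.007, θ=-0.007, ω=0.007
apply F[31]=-0.055 → step 32: x=0.048, v=0.005, θ=-0.007, ω=0.007

Answer: x=0.048, v=0.005, θ=-0.007, ω=0.007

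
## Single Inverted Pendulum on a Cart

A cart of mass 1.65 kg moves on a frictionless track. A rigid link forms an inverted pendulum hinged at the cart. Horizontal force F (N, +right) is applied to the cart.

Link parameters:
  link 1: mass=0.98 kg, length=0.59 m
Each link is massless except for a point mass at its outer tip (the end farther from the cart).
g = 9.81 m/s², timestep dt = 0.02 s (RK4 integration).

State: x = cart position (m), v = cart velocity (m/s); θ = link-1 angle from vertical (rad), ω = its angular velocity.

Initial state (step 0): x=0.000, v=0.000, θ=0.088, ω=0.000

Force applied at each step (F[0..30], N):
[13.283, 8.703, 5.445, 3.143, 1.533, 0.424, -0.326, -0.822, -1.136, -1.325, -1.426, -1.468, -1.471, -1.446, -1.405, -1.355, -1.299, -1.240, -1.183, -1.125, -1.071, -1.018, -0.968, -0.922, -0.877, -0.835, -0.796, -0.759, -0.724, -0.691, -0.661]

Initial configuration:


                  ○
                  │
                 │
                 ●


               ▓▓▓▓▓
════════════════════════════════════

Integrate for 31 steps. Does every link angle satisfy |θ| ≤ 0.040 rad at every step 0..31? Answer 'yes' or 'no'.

apply F[0]=+13.283 → step 1: x=0.002, v=0.150, θ=0.086, ω=-0.225
apply F[1]=+8.703 → step 2: x=0.005, v=0.246, θ=0.080, ω=-0.358
apply F[2]=+5.445 → step 3: x=0.011, v=0.303, θ=0.072, ω=-0.430
apply F[3]=+3.143 → step 4: x=0.017, v=0.333, θ=0.063, ω=-0.458
apply F[4]=+1.533 → step 5: x=0.024, v=0.345, θ=0.054, ω=-0.459
apply F[5]=+0.424 → step 6: x=0.031, v=0.344, θ=0.045, ω=-0.441
apply F[6]=-0.326 → step 7: x=0.038, v=0.336, θ=0.036, ω=-0.413
apply F[7]=-0.822 → step 8: x=0.044, v=0.322, θ=0.029, ω=-0.379
apply F[8]=-1.136 → step 9: x=0.051, v=0.305, θ=0.021, ω=-0.343
apply F[9]=-1.325 → step 10: x=0.057, v=0.287, θ=0.015, ω=-0.306
apply F[10]=-1.426 → step 11: x=0.062, v=0.269, θ=0.009, ω=-0.270
apply F[11]=-1.468 → step 12: x=0.067, v=0.250, θ=0.004, ω=-0.237
apply F[12]=-1.471 → step 13: x=0.072, v=0.232, θ=-0.000, ω=-0.206
apply F[13]=-1.446 → step 14: x=0.077, v=0.215, θ=-0.004, ω=-0.177
apply F[14]=-1.405 → step 15: x=0.081, v=0.198, θ=-0.007, ω=-0.151
apply F[15]=-1.355 → step 16: x=0.085, v=0.183, θ=-0.010, ω=-0.128
apply F[16]=-1.299 → step 17: x=0.088, v=0.169, θ=-0.013, ω=-0.108
apply F[17]=-1.240 → step 18: x=0.091, v=0.155, θ=-0.015, ω=-0.089
apply F[18]=-1.183 → step 19: x=0.094, v=0.143, θ=-0.016, ω=-0.073
apply F[19]=-1.125 → step 20: x=0.097, v=0.131, θ=-0.018, ω=-0.059
apply F[20]=-1.071 → step 21: x=0.099, v=0.120, θ=-0.019, ω=-0.047
apply F[21]=-1.018 → step 22: x=0.102, v=0.110, θ=-0.019, ω=-0.036
apply F[22]=-0.968 → step 23: x=0.104, v=0.100, θ=-0.020, ω=-0.026
apply F[23]=-0.922 → step 24: x=0.106, v=0.092, θ=-0.020, ω=-0.018
apply F[24]=-0.877 → step 25: x=0.108, v=0.083, θ=-0.021, ω=-0.011
apply F[25]=-0.835 → step 26: x=0.109, v=0.076, θ=-0.021, ω=-0.005
apply F[26]=-0.796 → step 27: x=0.111, v=0.069, θ=-0.021, ω=0.000
apply F[27]=-0.759 → step 28: x=0.112, v=0.062, θ=-0.021, ω=0.005
apply F[28]=-0.724 → step 29: x=0.113, v=0.055, θ=-0.021, ω=0.009
apply F[29]=-0.691 → step 30: x=0.114, v=0.049, θ=-0.021, ω=0.012
apply F[30]=-0.661 → step 31: x=0.115, v=0.044, θ=-0.020, ω=0.015
Max |angle| over trajectory = 0.088 rad; bound = 0.040 → exceeded.

Answer: no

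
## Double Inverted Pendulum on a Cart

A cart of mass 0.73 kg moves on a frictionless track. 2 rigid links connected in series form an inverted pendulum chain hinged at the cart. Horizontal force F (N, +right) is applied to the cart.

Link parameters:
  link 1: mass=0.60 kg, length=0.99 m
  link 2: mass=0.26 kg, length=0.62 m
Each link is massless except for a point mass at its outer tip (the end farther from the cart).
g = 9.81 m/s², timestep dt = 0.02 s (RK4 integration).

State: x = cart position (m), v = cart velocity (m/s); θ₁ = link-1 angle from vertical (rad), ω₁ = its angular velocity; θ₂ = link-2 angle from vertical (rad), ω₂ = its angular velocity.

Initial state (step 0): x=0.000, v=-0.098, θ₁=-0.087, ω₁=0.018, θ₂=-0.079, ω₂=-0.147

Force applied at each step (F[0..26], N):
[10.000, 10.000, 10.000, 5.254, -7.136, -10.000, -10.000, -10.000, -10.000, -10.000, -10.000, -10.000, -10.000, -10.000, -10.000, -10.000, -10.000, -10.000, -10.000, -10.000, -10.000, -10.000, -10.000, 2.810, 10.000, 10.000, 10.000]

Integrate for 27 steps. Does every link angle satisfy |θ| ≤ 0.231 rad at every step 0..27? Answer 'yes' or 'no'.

Answer: no

Derivation:
apply F[0]=+10.000 → step 1: x=0.001, v=0.193, θ₁=-0.090, ω₁=-0.293, θ₂=-0.082, ω₂=-0.144
apply F[1]=+10.000 → step 2: x=0.008, v=0.485, θ₁=-0.099, ω₁=-0.606, θ₂=-0.085, ω₂=-0.140
apply F[2]=+10.000 → step 3: x=0.020, v=0.778, θ₁=-0.114, ω₁=-0.923, θ₂=-0.087, ω₂=-0.133
apply F[3]=+5.254 → step 4: x=0.038, v=0.945, θ₁=-0.134, ω₁=-1.116, θ₂=-0.090, ω₂=-0.121
apply F[4]=-7.136 → step 5: x=0.055, v=0.782, θ₁=-0.155, ω₁=-0.987, θ₂=-0.092, ω₂=-0.097
apply F[5]=-10.000 → step 6: x=0.068, v=0.550, θ₁=-0.173, ω₁=-0.795, θ₂=-0.094, ω₂=-0.061
apply F[6]=-10.000 → step 7: x=0.077, v=0.323, θ₁=-0.187, ω₁=-0.614, θ₂=-0.095, ω₂=-0.016
apply F[7]=-10.000 → step 8: x=0.081, v=0.101, θ₁=-0.198, ω₁=-0.441, θ₂=-0.094, ω₂=0.035
apply F[8]=-10.000 → step 9: x=0.081, v=-0.118, θ₁=-0.205, ω₁=-0.275, θ₂=-0.093, ω₂=0.093
apply F[9]=-10.000 → step 10: x=0.076, v=-0.335, θ₁=-0.209, ω₁=-0.112, θ₂=-0.091, ω₂=0.155
apply F[10]=-10.000 → step 11: x=0.068, v=-0.552, θ₁=-0.209, ω₁=0.048, θ₂=-0.087, ω₂=0.221
apply F[11]=-10.000 → step 12: x=0.054, v=-0.768, θ₁=-0.207, ω₁=0.209, θ₂=-0.082, ω₂=0.288
apply F[12]=-10.000 → step 13: x=0.037, v=-0.987, θ₁=-0.201, ω₁=0.372, θ₂=-0.075, ω₂=0.355
apply F[13]=-10.000 → step 14: x=0.015, v=-1.208, θ₁=-0.192, ω₁=0.540, θ₂=-0.068, ω₂=0.422
apply F[14]=-10.000 → step 15: x=-0.012, v=-1.433, θ₁=-0.179, ω₁=0.715, θ₂=-0.059, ω₂=0.485
apply F[15]=-10.000 → step 16: x=-0.042, v=-1.663, θ₁=-0.163, ω₁=0.899, θ₂=-0.048, ω₂=0.544
apply F[16]=-10.000 → step 17: x=-0.078, v=-1.900, θ₁=-0.143, ω₁=1.094, θ₂=-0.037, ω₂=0.598
apply F[17]=-10.000 → step 18: x=-0.119, v=-2.143, θ₁=-0.119, ω₁=1.304, θ₂=-0.024, ω₂=0.643
apply F[18]=-10.000 → step 19: x=-0.164, v=-2.395, θ₁=-0.091, ω₁=1.529, θ₂=-0.011, ω₂=0.680
apply F[19]=-10.000 → step 20: x=-0.214, v=-2.655, θ₁=-0.058, ω₁=1.771, θ₂=0.003, ω₂=0.706
apply F[20]=-10.000 → step 21: x=-0.270, v=-2.922, θ₁=-0.020, ω₁=2.030, θ₂=0.017, ω₂=0.721
apply F[21]=-10.000 → step 22: x=-0.331, v=-3.196, θ₁=0.023, ω₁=2.306, θ₂=0.032, ω₂=0.727
apply F[22]=-10.000 → step 23: x=-0.398, v=-3.473, θ₁=0.072, ω₁=2.595, θ₂=0.046, ω₂=0.726
apply F[23]=+2.810 → step 24: x=-0.467, v=-3.404, θ₁=0.124, ω₁=2.547, θ₂=0.061, ω₂=0.719
apply F[24]=+10.000 → step 25: x=-0.532, v=-3.150, θ₁=0.172, ω₁=2.326, θ₂=0.075, ω₂=0.698
apply F[25]=+10.000 → step 26: x=-0.593, v=-2.908, θ₁=0.217, ω₁=2.131, θ₂=0.088, ω₂=0.662
apply F[26]=+10.000 → step 27: x=-0.649, v=-2.678, θ₁=0.258, ω₁=1.961, θ₂=0.101, ω₂=0.609
Max |angle| over trajectory = 0.258 rad; bound = 0.231 → exceeded.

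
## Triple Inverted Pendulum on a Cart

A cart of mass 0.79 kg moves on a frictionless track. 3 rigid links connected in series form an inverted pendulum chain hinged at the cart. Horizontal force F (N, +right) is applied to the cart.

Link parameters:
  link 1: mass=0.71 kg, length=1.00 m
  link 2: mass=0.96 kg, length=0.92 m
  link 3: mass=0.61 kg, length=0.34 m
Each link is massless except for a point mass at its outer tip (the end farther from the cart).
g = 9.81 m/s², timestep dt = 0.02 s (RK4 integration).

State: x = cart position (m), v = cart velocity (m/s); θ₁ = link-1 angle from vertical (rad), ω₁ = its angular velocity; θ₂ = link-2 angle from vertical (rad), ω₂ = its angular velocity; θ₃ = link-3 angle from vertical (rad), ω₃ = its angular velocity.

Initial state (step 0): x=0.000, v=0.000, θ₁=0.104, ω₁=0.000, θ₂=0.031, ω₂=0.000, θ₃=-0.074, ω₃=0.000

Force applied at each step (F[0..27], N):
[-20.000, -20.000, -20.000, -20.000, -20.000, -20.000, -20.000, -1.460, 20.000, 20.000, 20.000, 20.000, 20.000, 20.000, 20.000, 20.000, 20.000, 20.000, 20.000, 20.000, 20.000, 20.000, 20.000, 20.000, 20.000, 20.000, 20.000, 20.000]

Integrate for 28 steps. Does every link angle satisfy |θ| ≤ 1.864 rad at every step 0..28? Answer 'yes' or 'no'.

Answer: yes

Derivation:
apply F[0]=-20.000 → step 1: x=-0.005, v=-0.547, θ₁=0.110, ω₁=0.586, θ₂=0.031, ω₂=-0.025, θ₃=-0.075, ω₃=-0.067
apply F[1]=-20.000 → step 2: x=-0.022, v=-1.091, θ₁=0.127, ω₁=1.171, θ₂=0.030, ω₂=-0.051, θ₃=-0.077, ω₃=-0.123
apply F[2]=-20.000 → step 3: x=-0.049, v=-1.627, θ₁=0.157, ω₁=1.747, θ₂=0.029, ω₂=-0.074, θ₃=-0.079, ω₃=-0.161
apply F[3]=-20.000 → step 4: x=-0.087, v=-2.142, θ₁=0.197, ω₁=2.295, θ₂=0.027, ω₂=-0.082, θ₃=-0.083, ω₃=-0.171
apply F[4]=-20.000 → step 5: x=-0.135, v=-2.622, θ₁=0.248, ω₁=2.789, θ₂=0.026, ω₂=-0.056, θ₃=-0.086, ω₃=-0.150
apply F[5]=-20.000 → step 6: x=-0.191, v=-3.052, θ₁=0.308, ω₁=3.204, θ₂=0.025, ω₂=0.020, θ₃=-0.089, ω₃=-0.100
apply F[6]=-20.000 → step 7: x=-0.256, v=-3.425, θ₁=0.376, ω₁=3.532, θ₂=0.027, ω₂=0.160, θ₃=-0.090, ω₃=-0.028
apply F[7]=-1.460 → step 8: x=-0.325, v=-3.406, θ₁=0.447, ω₁=3.555, θ₂=0.031, ω₂=0.220, θ₃=-0.090, ω₃=-0.002
apply F[8]=+20.000 → step 9: x=-0.389, v=-3.011, θ₁=0.516, ω₁=3.367, θ₂=0.034, ω₂=0.100, θ₃=-0.091, ω₃=-0.046
apply F[9]=+20.000 → step 10: x=-0.445, v=-2.642, θ₁=0.582, ω₁=3.242, θ₂=0.034, ω₂=-0.051, θ₃=-0.092, ω₃=-0.094
apply F[10]=+20.000 → step 11: x=-0.494, v=-2.292, θ₁=0.646, ω₁=3.163, θ₂=0.032, ω₂=-0.224, θ₃=-0.094, ω₃=-0.141
apply F[11]=+20.000 → step 12: x=-0.537, v=-1.953, θ₁=0.708, ω₁=3.119, θ₂=0.025, ω₂=-0.412, θ₃=-0.098, ω₃=-0.185
apply F[12]=+20.000 → step 13: x=-0.573, v=-1.619, θ₁=0.771, ω₁=3.099, θ₂=0.015, ω₂=-0.611, θ₃=-0.102, ω₃=-0.222
apply F[13]=+20.000 → step 14: x=-0.602, v=-1.287, θ₁=0.832, ω₁=3.097, θ₂=0.001, ω₂=-0.815, θ₃=-0.107, ω₃=-0.253
apply F[14]=+20.000 → step 15: x=-0.624, v=-0.954, θ₁=0.894, ω₁=3.107, θ₂=-0.017, ω₂=-1.023, θ₃=-0.112, ω₃=-0.275
apply F[15]=+20.000 → step 16: x=-0.640, v=-0.618, θ₁=0.957, ω₁=3.126, θ₂=-0.040, ω₂=-1.231, θ₃=-0.118, ω₃=-0.290
apply F[16]=+20.000 → step 17: x=-0.649, v=-0.279, θ₁=1.020, ω₁=3.150, θ₂=-0.067, ω₂=-1.439, θ₃=-0.123, ω₃=-0.298
apply F[17]=+20.000 → step 18: x=-0.651, v=0.065, θ₁=1.083, ω₁=3.177, θ₂=-0.097, ω₂=-1.644, θ₃=-0.129, ω₃=-0.301
apply F[18]=+20.000 → step 19: x=-0.646, v=0.412, θ₁=1.147, ω₁=3.206, θ₂=-0.132, ω₂=-1.845, θ₃=-0.135, ω₃=-0.301
apply F[19]=+20.000 → step 20: x=-0.634, v=0.763, θ₁=1.211, ω₁=3.237, θ₂=-0.171, ω₂=-2.043, θ₃=-0.141, ω₃=-0.302
apply F[20]=+20.000 → step 21: x=-0.616, v=1.116, θ₁=1.276, ω₁=3.268, θ₂=-0.214, ω₂=-2.236, θ₃=-0.148, ω₃=-0.306
apply F[21]=+20.000 → step 22: x=-0.590, v=1.470, θ₁=1.342, ω₁=3.300, θ₂=-0.261, ω₂=-2.425, θ₃=-0.154, ω₃=-0.319
apply F[22]=+20.000 → step 23: x=-0.557, v=1.823, θ₁=1.408, ω₁=3.333, θ₂=-0.311, ω₂=-2.609, θ₃=-0.160, ω₃=-0.344
apply F[23]=+20.000 → step 24: x=-0.517, v=2.175, θ₁=1.475, ω₁=3.368, θ₂=-0.365, ω₂=-2.787, θ₃=-0.168, ω₃=-0.389
apply F[24]=+20.000 → step 25: x=-0.470, v=2.523, θ₁=1.543, ω₁=3.407, θ₂=-0.422, ω₂=-2.959, θ₃=-0.176, ω₃=-0.457
apply F[25]=+20.000 → step 26: x=-0.416, v=2.866, θ₁=1.611, ω₁=3.453, θ₂=-0.483, ω₂=-3.122, θ₃=-0.186, ω₃=-0.557
apply F[26]=+20.000 → step 27: x=-0.355, v=3.202, θ₁=1.681, ω₁=3.509, θ₂=-0.547, ω₂=-3.274, θ₃=-0.199, ω₃=-0.695
apply F[27]=+20.000 → step 28: x=-0.288, v=3.532, θ₁=1.752, ω₁=3.581, θ₂=-0.614, ω₂=-3.410, θ₃=-0.214, ω₃=-0.876
Max |angle| over trajectory = 1.752 rad; bound = 1.864 → within bound.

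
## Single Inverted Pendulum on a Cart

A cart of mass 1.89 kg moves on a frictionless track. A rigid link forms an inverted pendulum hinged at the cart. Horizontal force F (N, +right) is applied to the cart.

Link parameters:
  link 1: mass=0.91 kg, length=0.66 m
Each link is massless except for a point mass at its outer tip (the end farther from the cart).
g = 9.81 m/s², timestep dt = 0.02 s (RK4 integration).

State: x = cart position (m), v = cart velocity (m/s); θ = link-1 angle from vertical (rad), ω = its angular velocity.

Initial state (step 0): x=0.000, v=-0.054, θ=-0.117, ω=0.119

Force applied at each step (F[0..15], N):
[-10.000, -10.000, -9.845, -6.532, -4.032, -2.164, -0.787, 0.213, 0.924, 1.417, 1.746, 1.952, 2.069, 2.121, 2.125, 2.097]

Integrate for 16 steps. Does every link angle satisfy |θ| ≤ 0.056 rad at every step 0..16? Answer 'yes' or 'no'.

Answer: no

Derivation:
apply F[0]=-10.000 → step 1: x=-0.002, v=-0.148, θ=-0.114, ω=0.227
apply F[1]=-10.000 → step 2: x=-0.006, v=-0.243, θ=-0.108, ω=0.337
apply F[2]=-9.845 → step 3: x=-0.012, v=-0.337, θ=-0.100, ω=0.448
apply F[3]=-6.532 → step 4: x=-0.019, v=-0.397, θ=-0.091, ω=0.510
apply F[4]=-4.032 → step 5: x=-0.027, v=-0.432, θ=-0.080, ω=0.537
apply F[5]=-2.164 → step 6: x=-0.036, v=-0.448, θ=-0.069, ω=0.539
apply F[6]=-0.787 → step 7: x=-0.045, v=-0.450, θ=-0.059, ω=0.524
apply F[7]=+0.213 → step 8: x=-0.054, v=-0.443, θ=-0.048, ω=0.497
apply F[8]=+0.924 → step 9: x=-0.063, v=-0.429, θ=-0.039, ω=0.463
apply F[9]=+1.417 → step 10: x=-0.071, v=-0.411, θ=-0.030, ω=0.425
apply F[10]=+1.746 → step 11: x=-0.079, v=-0.390, θ=-0.022, ω=0.386
apply F[11]=+1.952 → step 12: x=-0.087, v=-0.368, θ=-0.015, ω=0.346
apply F[12]=+2.069 → step 13: x=-0.094, v=-0.345, θ=-0.008, ω=0.308
apply F[13]=+2.121 → step 14: x=-0.101, v=-0.322, θ=-0.002, ω=0.272
apply F[14]=+2.125 → step 15: x=-0.107, v=-0.300, θ=0.003, ω=0.238
apply F[15]=+2.097 → step 16: x=-0.113, v=-0.278, θ=0.007, ω=0.207
Max |angle| over trajectory = 0.117 rad; bound = 0.056 → exceeded.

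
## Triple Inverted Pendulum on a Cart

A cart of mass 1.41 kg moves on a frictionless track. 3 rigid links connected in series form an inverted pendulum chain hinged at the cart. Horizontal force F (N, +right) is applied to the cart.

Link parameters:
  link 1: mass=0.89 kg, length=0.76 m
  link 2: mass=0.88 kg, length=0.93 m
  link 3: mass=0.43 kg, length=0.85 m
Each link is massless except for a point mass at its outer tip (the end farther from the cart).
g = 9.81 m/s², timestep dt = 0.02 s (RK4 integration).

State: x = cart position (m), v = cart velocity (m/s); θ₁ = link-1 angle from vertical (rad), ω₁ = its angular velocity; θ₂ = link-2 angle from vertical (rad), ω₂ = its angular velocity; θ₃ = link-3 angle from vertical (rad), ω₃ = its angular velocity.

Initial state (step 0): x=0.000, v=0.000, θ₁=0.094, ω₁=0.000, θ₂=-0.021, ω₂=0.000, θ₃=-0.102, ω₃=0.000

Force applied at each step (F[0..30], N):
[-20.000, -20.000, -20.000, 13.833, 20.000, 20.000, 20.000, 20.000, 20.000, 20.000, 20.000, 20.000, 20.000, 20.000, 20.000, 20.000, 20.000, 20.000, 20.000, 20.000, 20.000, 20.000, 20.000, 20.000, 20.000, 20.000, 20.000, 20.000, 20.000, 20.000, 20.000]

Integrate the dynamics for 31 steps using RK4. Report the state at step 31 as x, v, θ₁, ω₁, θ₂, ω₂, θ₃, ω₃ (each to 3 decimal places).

Answer: x=1.159, v=5.560, θ₁=-0.278, ω₁=-5.472, θ₂=-1.305, ω₂=-3.000, θ₃=-0.259, ω₃=-1.234

Derivation:
apply F[0]=-20.000 → step 1: x=-0.003, v=-0.308, θ₁=0.099, ω₁=0.464, θ₂=-0.021, ω₂=-0.043, θ₃=-0.102, ω₃=-0.023
apply F[1]=-20.000 → step 2: x=-0.012, v=-0.616, θ₁=0.113, ω₁=0.931, θ₂=-0.023, ω₂=-0.088, θ₃=-0.103, ω₃=-0.044
apply F[2]=-20.000 → step 3: x=-0.028, v=-0.925, θ₁=0.136, ω₁=1.403, θ₂=-0.025, ω₂=-0.133, θ₃=-0.104, ω₃=-0.062
apply F[3]=+13.833 → step 4: x=-0.045, v=-0.771, θ₁=0.163, ω₁=1.301, θ₂=-0.028, ω₂=-0.210, θ₃=-0.105, ω₃=-0.086
apply F[4]=+20.000 → step 5: x=-0.058, v=-0.541, θ₁=0.187, ω₁=1.124, θ₂=-0.034, ω₂=-0.310, θ₃=-0.107, ω₃=-0.112
apply F[5]=+20.000 → step 6: x=-0.066, v=-0.319, θ₁=0.208, ω₁=0.976, θ₂=-0.041, ω₂=-0.427, θ₃=-0.110, ω₃=-0.136
apply F[6]=+20.000 → step 7: x=-0.071, v=-0.103, θ₁=0.226, ω₁=0.852, θ₂=-0.051, ω₂=-0.560, θ₃=-0.113, ω₃=-0.158
apply F[7]=+20.000 → step 8: x=-0.071, v=0.108, θ₁=0.242, ω₁=0.748, θ₂=-0.063, ω₂=-0.708, θ₃=-0.116, ω₃=-0.177
apply F[8]=+20.000 → step 9: x=-0.066, v=0.315, θ₁=0.256, ω₁=0.659, θ₂=-0.079, ω₂=-0.869, θ₃=-0.120, ω₃=-0.192
apply F[9]=+20.000 → step 10: x=-0.058, v=0.520, θ₁=0.269, ω₁=0.581, θ₂=-0.098, ω₂=-1.043, θ₃=-0.124, ω₃=-0.203
apply F[10]=+20.000 → step 11: x=-0.045, v=0.725, θ₁=0.280, ω₁=0.511, θ₂=-0.121, ω₂=-1.228, θ₃=-0.128, ω₃=-0.207
apply F[11]=+20.000 → step 12: x=-0.029, v=0.929, θ₁=0.289, ω₁=0.444, θ₂=-0.147, ω₂=-1.423, θ₃=-0.132, ω₃=-0.207
apply F[12]=+20.000 → step 13: x=-0.008, v=1.135, θ₁=0.297, ω₁=0.376, θ₂=-0.178, ω₂=-1.627, θ₃=-0.136, ω₃=-0.200
apply F[13]=+20.000 → step 14: x=0.016, v=1.343, θ₁=0.304, ω₁=0.303, θ₂=-0.213, ω₂=-1.837, θ₃=-0.140, ω₃=-0.188
apply F[14]=+20.000 → step 15: x=0.045, v=1.555, θ₁=0.309, ω₁=0.219, θ₂=-0.251, ω₂=-2.052, θ₃=-0.144, ω₃=-0.172
apply F[15]=+20.000 → step 16: x=0.079, v=1.769, θ₁=0.313, ω₁=0.119, θ₂=-0.295, ω₂=-2.268, θ₃=-0.147, ω₃=-0.153
apply F[16]=+20.000 → step 17: x=0.116, v=1.988, θ₁=0.314, ω₁=-0.001, θ₂=-0.342, ω₂=-2.485, θ₃=-0.150, ω₃=-0.134
apply F[17]=+20.000 → step 18: x=0.158, v=2.212, θ₁=0.313, ω₁=-0.146, θ₂=-0.394, ω₂=-2.698, θ₃=-0.152, ω₃=-0.117
apply F[18]=+20.000 → step 19: x=0.205, v=2.441, θ₁=0.308, ω₁=-0.320, θ₂=-0.450, ω₂=-2.906, θ₃=-0.155, ω₃=-0.105
apply F[19]=+20.000 → step 20: x=0.256, v=2.675, θ₁=0.300, ω₁=-0.527, θ₂=-0.510, ω₂=-3.106, θ₃=-0.157, ω₃=-0.101
apply F[20]=+20.000 → step 21: x=0.312, v=2.915, θ₁=0.287, ω₁=-0.772, θ₂=-0.574, ω₂=-3.294, θ₃=-0.159, ω₃=-0.109
apply F[21]=+20.000 → step 22: x=0.373, v=3.161, θ₁=0.268, ω₁=-1.057, θ₂=-0.642, ω₂=-3.468, θ₃=-0.161, ω₃=-0.132
apply F[22]=+20.000 → step 23: x=0.438, v=3.414, θ₁=0.244, ω₁=-1.386, θ₂=-0.713, ω₂=-3.622, θ₃=-0.164, ω₃=-0.172
apply F[23]=+20.000 → step 24: x=0.509, v=3.675, θ₁=0.213, ω₁=-1.762, θ₂=-0.787, ω₂=-3.751, θ₃=-0.168, ω₃=-0.232
apply F[24]=+20.000 → step 25: x=0.585, v=3.943, θ₁=0.173, ω₁=-2.184, θ₂=-0.863, ω₂=-3.846, θ₃=-0.173, ω₃=-0.314
apply F[25]=+20.000 → step 26: x=0.667, v=4.219, θ₁=0.125, ω₁=-2.655, θ₂=-0.940, ω₂=-3.898, θ₃=-0.181, ω₃=-0.417
apply F[26]=+20.000 → step 27: x=0.754, v=4.501, θ₁=0.067, ω₁=-3.170, θ₂=-1.018, ω₂=-3.893, θ₃=-0.190, ω₃=-0.542
apply F[27]=+20.000 → step 28: x=0.847, v=4.786, θ₁=-0.002, ω₁=-3.723, θ₂=-1.095, ω₂=-3.815, θ₃=-0.203, ω₃=-0.688
apply F[28]=+20.000 → step 29: x=0.946, v=5.065, θ₁=-0.082, ω₁=-4.304, θ₂=-1.170, ω₂=-3.649, θ₃=-0.218, ω₃=-0.852
apply F[29]=+20.000 → step 30: x=1.050, v=5.329, θ₁=-0.174, ω₁=-4.893, θ₂=-1.241, ω₂=-3.380, θ₃=-0.237, ω₃=-1.034
apply F[30]=+20.000 → step 31: x=1.159, v=5.560, θ₁=-0.278, ω₁=-5.472, θ₂=-1.305, ω₂=-3.000, θ₃=-0.259, ω₃=-1.234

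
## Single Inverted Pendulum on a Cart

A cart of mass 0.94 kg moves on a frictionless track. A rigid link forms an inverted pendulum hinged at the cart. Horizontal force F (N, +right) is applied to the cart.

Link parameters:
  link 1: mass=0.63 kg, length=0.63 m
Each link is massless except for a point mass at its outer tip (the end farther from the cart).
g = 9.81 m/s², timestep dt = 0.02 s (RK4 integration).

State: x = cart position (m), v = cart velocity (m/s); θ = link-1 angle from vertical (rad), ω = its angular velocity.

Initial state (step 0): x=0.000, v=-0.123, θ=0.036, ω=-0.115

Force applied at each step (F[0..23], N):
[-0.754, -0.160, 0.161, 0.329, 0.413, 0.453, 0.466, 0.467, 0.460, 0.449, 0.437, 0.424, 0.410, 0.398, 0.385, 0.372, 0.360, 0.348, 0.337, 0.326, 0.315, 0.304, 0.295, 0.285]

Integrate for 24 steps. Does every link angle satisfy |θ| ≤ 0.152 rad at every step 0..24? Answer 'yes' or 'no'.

Answer: yes

Derivation:
apply F[0]=-0.754 → step 1: x=-0.003, v=-0.144, θ=0.034, ω=-0.071
apply F[1]=-0.160 → step 2: x=-0.006, v=-0.151, θ=0.033, ω=-0.049
apply F[2]=+0.161 → step 3: x=-0.009, v=-0.152, θ=0.032, ω=-0.037
apply F[3]=+0.329 → step 4: x=-0.012, v=-0.149, θ=0.031, ω=-0.032
apply F[4]=+0.413 → step 5: x=-0.015, v=-0.145, θ=0.031, ω=-0.030
apply F[5]=+0.453 → step 6: x=-0.017, v=-0.139, θ=0.030, ω=-0.029
apply F[6]=+0.466 → step 7: x=-0.020, v=-0.133, θ=0.030, ω=-0.029
apply F[7]=+0.467 → step 8: x=-0.023, v=-0.127, θ=0.029, ω=-0.030
apply F[8]=+0.460 → step 9: x=-0.025, v=-0.121, θ=0.028, ω=-0.030
apply F[9]=+0.449 → step 10: x=-0.028, v=-0.115, θ=0.028, ω=-0.031
apply F[10]=+0.437 → step 11: x=-0.030, v=-0.110, θ=0.027, ω=-0.031
apply F[11]=+0.424 → step 12: x=-0.032, v=-0.104, θ=0.027, ω=-0.032
apply F[12]=+0.410 → step 13: x=-0.034, v=-0.099, θ=0.026, ω=-0.032
apply F[13]=+0.398 → step 14: x=-0.036, v=-0.094, θ=0.025, ω=-0.032
apply F[14]=+0.385 → step 15: x=-0.038, v=-0.089, θ=0.025, ω=-0.032
apply F[15]=+0.372 → step 16: x=-0.040, v=-0.084, θ=0.024, ω=-0.032
apply F[16]=+0.360 → step 17: x=-0.041, v=-0.079, θ=0.023, ω=-0.032
apply F[17]=+0.348 → step 18: x=-0.043, v=-0.075, θ=0.023, ω=-0.031
apply F[18]=+0.337 → step 19: x=-0.044, v=-0.071, θ=0.022, ω=-0.031
apply F[19]=+0.326 → step 20: x=-0.046, v=-0.067, θ=0.022, ω=-0.031
apply F[20]=+0.315 → step 21: x=-0.047, v=-0.063, θ=0.021, ω=-0.030
apply F[21]=+0.304 → step 22: x=-0.048, v=-0.059, θ=0.020, ω=-0.030
apply F[22]=+0.295 → step 23: x=-0.049, v=-0.056, θ=0.020, ω=-0.029
apply F[23]=+0.285 → step 24: x=-0.050, v=-0.052, θ=0.019, ω=-0.029
Max |angle| over trajectory = 0.036 rad; bound = 0.152 → within bound.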